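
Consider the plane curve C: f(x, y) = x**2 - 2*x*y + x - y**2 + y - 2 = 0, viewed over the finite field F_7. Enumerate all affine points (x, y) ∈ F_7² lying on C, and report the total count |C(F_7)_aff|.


Affine F_7-points: {(0, 4), (1, 0), (1, 6), (2, 1), (2, 3), (3, 3), (3, 6), (4, 2), (4, 5), (5, 0), (5, 5), (6, 1), (6, 2)}; count = 13.

For each of the 49 pairs (x, y) ∈ F_7², evaluate f(x, y) mod 7. Record the zeros.
  x = 0: [0↦5, 1↦5, 2↦3, 3↦6, 4↦0, 5↦6, 6↦3]  zeros at y ∈ {4}
  x = 1: [0↦0, 1↦5, 2↦1, 3↦2, 4↦1, 5↦5, 6↦0]  zeros at y ∈ {0, 6}
  x = 2: [0↦4, 1↦0, 2↦1, 3↦0, 4↦4, 5↦6, 6↦6]  zeros at y ∈ {1, 3}
  x = 3: [0↦3, 1↦4, 2↦3, 3↦0, 4↦2, 5↦2, 6↦0]  zeros at y ∈ {3, 6}
  x = 4: [0↦4, 1↦3, 2↦0, 3↦2, 4↦2, 5↦0, 6↦3]  zeros at y ∈ {2, 5}
  x = 5: [0↦0, 1↦4, 2↦6, 3↦6, 4↦4, 5↦0, 6↦1]  zeros at y ∈ {0, 5}
  x = 6: [0↦5, 1↦0, 2↦0, 3↦5, 4↦1, 5↦2, 6↦1]  zeros at y ∈ {1, 2}
Collecting zeros: affine points = {(0, 4), (1, 0), (1, 6), (2, 1), (2, 3), (3, 3), (3, 6), (4, 2), (4, 5), (5, 0), (5, 5), (6, 1), (6, 2)}.
Total count |C(F_7)_aff| = 13.


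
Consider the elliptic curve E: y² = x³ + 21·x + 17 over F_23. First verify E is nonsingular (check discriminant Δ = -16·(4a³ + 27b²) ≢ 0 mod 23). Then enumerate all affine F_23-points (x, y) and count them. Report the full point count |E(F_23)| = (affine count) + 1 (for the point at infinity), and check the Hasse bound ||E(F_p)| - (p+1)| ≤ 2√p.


Affine points = {(1, 4), (1, 19), (4, 2), (4, 21), (7, 1), (7, 22), (10, 10), (10, 13), (13, 7), (13, 16), (15, 2), (15, 21), (21, 6), (21, 17), (22, 8), (22, 15)}; affine count = 16; |E(F_23)| = 17.

Discriminant check: Δ ∝ 4a³ + 27b² = 4·21³ + 27·17² = 4·9261 + 27·289 ≡ 20 (mod 23). Nonzero ⇒ E is nonsingular.
For each x ∈ F_23, compute rhs = x³ + 21·x + 17 mod 23, then count y ∈ F_23 with y² ≡ rhs.
  x = 0: rhs = 17, matching y values: none (0 points).
  x = 1: rhs = 16, matching y values: 4, 19 (2 points).
  x = 2: rhs = 21, matching y values: none (0 points).
  x = 3: rhs = 15, matching y values: none (0 points).
  x = 4: rhs = 4, matching y values: 2, 21 (2 points).
  x = 5: rhs = 17, matching y values: none (0 points).
  x = 6: rhs = 14, matching y values: none (0 points).
  x = 7: rhs = 1, matching y values: 1, 22 (2 points).
  x = 8: rhs = 7, matching y values: none (0 points).
  x = 9: rhs = 15, matching y values: none (0 points).
  x = 10: rhs = 8, matching y values: 10, 13 (2 points).
  x = 11: rhs = 15, matching y values: none (0 points).
  x = 12: rhs = 19, matching y values: none (0 points).
  x = 13: rhs = 3, matching y values: 7, 16 (2 points).
  x = 14: rhs = 19, matching y values: none (0 points).
  x = 15: rhs = 4, matching y values: 2, 21 (2 points).
  x = 16: rhs = 10, matching y values: none (0 points).
  x = 17: rhs = 20, matching y values: none (0 points).
  x = 18: rhs = 17, matching y values: none (0 points).
  x = 19: rhs = 7, matching y values: none (0 points).
  x = 20: rhs = 19, matching y values: none (0 points).
  x = 21: rhs = 13, matching y values: 6, 17 (2 points).
  x = 22: rhs = 18, matching y values: 8, 15 (2 points).
Total affine count: 16.
Full point count |E(F_23)| = 16 + 1 = 17.
Hasse bound: |17 − (23+1)| = |-7| = 7 ≤ 2√23 ≈ 9.5917 ✓.


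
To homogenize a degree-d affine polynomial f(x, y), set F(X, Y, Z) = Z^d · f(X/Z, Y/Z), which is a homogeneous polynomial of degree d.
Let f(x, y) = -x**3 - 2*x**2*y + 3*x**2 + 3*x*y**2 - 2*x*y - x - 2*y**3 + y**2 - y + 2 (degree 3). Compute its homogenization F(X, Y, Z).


F(X, Y, Z) = -X**3 - 2*X**2*Y + 3*X**2*Z + 3*X*Y**2 - 2*X*Y*Z - X*Z**2 - 2*Y**3 + Y**2*Z - Y*Z**2 + 2*Z**3

deg(f) = 3.
Substitute x = X/Z, y = Y/Z into f, then multiply by Z^3.
  monomial -1·x^3·y^0 ↦ -1·X^3·Y^0·Z^0.
  monomial -2·x^2·y^1 ↦ -2·X^2·Y^1·Z^0.
  monomial 3·x^2·y^0 ↦ 3·X^2·Y^0·Z^1.
  monomial 3·x^1·y^2 ↦ 3·X^1·Y^2·Z^0.
  monomial -2·x^1·y^1 ↦ -2·X^1·Y^1·Z^1.
  monomial -1·x^1·y^0 ↦ -1·X^1·Y^0·Z^2.
  monomial -2·x^0·y^3 ↦ -2·X^0·Y^3·Z^0.
  monomial 1·x^0·y^2 ↦ 1·X^0·Y^2·Z^1.
  monomial -1·x^0·y^1 ↦ -1·X^0·Y^1·Z^2.
  monomial 2·x^0·y^0 ↦ 2·X^0·Y^0·Z^3.
Collecting: F(X, Y, Z) = -X**3 - 2*X**2*Y + 3*X**2*Z + 3*X*Y**2 - 2*X*Y*Z - X*Z**2 - 2*Y**3 + Y**2*Z - Y*Z**2 + 2*Z**3.


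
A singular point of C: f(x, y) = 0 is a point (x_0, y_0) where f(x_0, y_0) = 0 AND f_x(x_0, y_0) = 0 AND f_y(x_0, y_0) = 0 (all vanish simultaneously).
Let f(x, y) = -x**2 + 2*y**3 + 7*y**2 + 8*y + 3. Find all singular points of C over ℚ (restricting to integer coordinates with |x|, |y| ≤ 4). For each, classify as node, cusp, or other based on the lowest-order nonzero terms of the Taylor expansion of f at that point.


Singular points: {(0, -1)}; classification: node.

Compute partial derivatives:
  f_x = -2*x.
  f_y = 6*y**2 + 14*y + 8.
Scan x_0 ∈ {−4, ..., 4}. For each x_0, f_y(x_0, y) is a polynomial in y; find its integer roots y ∈ {−4, ..., 4}, then test f_x and f at those candidates.
  x = -4: f_y(-4, y) = 6*y**2 + 14*y + 8; vanishes at y ∈ {-1}. (-4, -1): f_x = 8 ≠ 0.
  x = -3: f_y(-3, y) = 6*y**2 + 14*y + 8; vanishes at y ∈ {-1}. (-3, -1): f_x = 6 ≠ 0.
  x = -2: f_y(-2, y) = 6*y**2 + 14*y + 8; vanishes at y ∈ {-1}. (-2, -1): f_x = 4 ≠ 0.
  x = -1: f_y(-1, y) = 6*y**2 + 14*y + 8; vanishes at y ∈ {-1}. (-1, -1): f_x = 2 ≠ 0.
  x = 0: f_y(0, y) = 6*y**2 + 14*y + 8; vanishes at y ∈ {-1}. (0, -1): f_x = 0, f = 0 — SINGULAR.
  x = 1: f_y(1, y) = 6*y**2 + 14*y + 8; vanishes at y ∈ {-1}. (1, -1): f_x = -2 ≠ 0.
  x = 2: f_y(2, y) = 6*y**2 + 14*y + 8; vanishes at y ∈ {-1}. (2, -1): f_x = -4 ≠ 0.
  x = 3: f_y(3, y) = 6*y**2 + 14*y + 8; vanishes at y ∈ {-1}. (3, -1): f_x = -6 ≠ 0.
  x = 4: f_y(4, y) = 6*y**2 + 14*y + 8; vanishes at y ∈ {-1}. (4, -1): f_x = -8 ≠ 0.
Only singular point on the grid: (0, -1).
Classify: substitute x = 0 + u, y = -1 + v and expand: f = -u**2 + 2*v**3 + v**2.
No constant or linear terms (consistent with a singular point). Quadratic part: -u**2 + v**2. Cubic part: 2*v**3.
The quadratic part v**2 - u**2 = (v − u)(v + u) splits into two distinct linear factors, so there are two distinct tangent lines y − -1 = ±(x − 0) — this is a node (ordinary double point).
Classification: node.


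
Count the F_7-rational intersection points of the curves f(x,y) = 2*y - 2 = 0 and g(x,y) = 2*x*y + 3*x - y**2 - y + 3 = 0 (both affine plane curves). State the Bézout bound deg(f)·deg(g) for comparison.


Common zeros: {(4, 1)}; count = 1; Bézout bound = 2.

deg(f) = 1, deg(g) = 2, so Bézout bound = 2.
Scan x ∈ F_7. For each x, list the y ∈ F_7 with f(x, y) ≡ 0 and those with g(x, y) ≡ 0 (mod 7); the common zeros in that column are the intersection.
  x = 0: f ≡ 0 at y ∈ {1}; g ≡ 0 at y ∈ ∅; common: ∅.
  x = 1: f ≡ 0 at y ∈ {1}; g ≡ 0 at y ∈ {3, 5}; common: ∅.
  x = 2: f ≡ 0 at y ∈ {1}; g ≡ 0 at y ∈ ∅; common: ∅.
  x = 3: f ≡ 0 at y ∈ {1}; g ≡ 0 at y ∈ ∅; common: ∅.
  x = 4: f ≡ 0 at y ∈ {1}; g ≡ 0 at y ∈ {1, 6}; common: {1}.
  x = 5: f ≡ 0 at y ∈ {1}; g ≡ 0 at y ∈ ∅; common: ∅.
  x = 6: f ≡ 0 at y ∈ {1}; g ≡ 0 at y ∈ {0, 4}; common: ∅.
Collecting: common zeros = {(4, 1)}, so the count is 1.
Comparison with the Bézout bound: 1 ≤ 2 = deg(f)·deg(g), as expected for curves with no common component (the affine F_7-count falls short of the bound because intersections may lie at infinity, over extension fields, or carry multiplicity).


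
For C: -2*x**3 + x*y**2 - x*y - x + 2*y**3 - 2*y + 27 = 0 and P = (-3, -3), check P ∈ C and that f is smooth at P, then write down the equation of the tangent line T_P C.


Tangent line at P: -43*x + 73*y + 90 = 0.

Step 1: f(-3, -3) = 0, so P lies on C.
Step 2: partial derivatives
  f_x(x, y) = -6*x**2 + y**2 - y - 1, f_y(x, y) = 2*x*y - x + 6*y**2 - 2.
  f_x(P) = -43, f_y(P) = 73 (gradient nonzero, so P is smooth).
Step 3: tangent line at P: -43·(x − -3) + 73·(y − -3) = 0.
Expanding: -43*x + 73*y + 90 = 0.


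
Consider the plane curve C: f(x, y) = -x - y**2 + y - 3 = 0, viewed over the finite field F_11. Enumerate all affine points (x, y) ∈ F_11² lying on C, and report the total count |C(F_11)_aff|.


Affine F_11-points: {(0, 6), (2, 3), (2, 9), (6, 2), (6, 10), (7, 4), (7, 8), (8, 0), (8, 1), (10, 5), (10, 7)}; count = 11.

For each of the 121 pairs (x, y) ∈ F_11², evaluate f(x, y) mod 11. Record the zeros.
  x = 0: [0↦8, 1↦8, 2↦6, 3↦2, 4↦7, 5↦10, 6↦0, 7↦10, 8↦7, 9↦2, 10↦6]  zeros at y ∈ {6}
  x = 1: [0↦7, 1↦7, 2↦5, 3↦1, 4↦6, 5↦9, 6↦10, 7↦9, 8↦6, 9↦1, 10↦5]  zeros at y ∈ ∅
  x = 2: [0↦6, 1↦6, 2↦4, 3↦0, 4↦5, 5↦8, 6↦9, 7↦8, 8↦5, 9↦0, 10↦4]  zeros at y ∈ {3, 9}
  x = 3: [0↦5, 1↦5, 2↦3, 3↦10, 4↦4, 5↦7, 6↦8, 7↦7, 8↦4, 9↦10, 10↦3]  zeros at y ∈ ∅
  x = 4: [0↦4, 1↦4, 2↦2, 3↦9, 4↦3, 5↦6, 6↦7, 7↦6, 8↦3, 9↦9, 10↦2]  zeros at y ∈ ∅
  x = 5: [0↦3, 1↦3, 2↦1, 3↦8, 4↦2, 5↦5, 6↦6, 7↦5, 8↦2, 9↦8, 10↦1]  zeros at y ∈ ∅
  x = 6: [0↦2, 1↦2, 2↦0, 3↦7, 4↦1, 5↦4, 6↦5, 7↦4, 8↦1, 9↦7, 10↦0]  zeros at y ∈ {2, 10}
  x = 7: [0↦1, 1↦1, 2↦10, 3↦6, 4↦0, 5↦3, 6↦4, 7↦3, 8↦0, 9↦6, 10↦10]  zeros at y ∈ {4, 8}
  x = 8: [0↦0, 1↦0, 2↦9, 3↦5, 4↦10, 5↦2, 6↦3, 7↦2, 8↦10, 9↦5, 10↦9]  zeros at y ∈ {0, 1}
  x = 9: [0↦10, 1↦10, 2↦8, 3↦4, 4↦9, 5↦1, 6↦2, 7↦1, 8↦9, 9↦4, 10↦8]  zeros at y ∈ ∅
  x = 10: [0↦9, 1↦9, 2↦7, 3↦3, 4↦8, 5↦0, 6↦1, 7↦0, 8↦8, 9↦3, 10↦7]  zeros at y ∈ {5, 7}
Collecting zeros: affine points = {(0, 6), (2, 3), (2, 9), (6, 2), (6, 10), (7, 4), (7, 8), (8, 0), (8, 1), (10, 5), (10, 7)}.
Total count |C(F_11)_aff| = 11.


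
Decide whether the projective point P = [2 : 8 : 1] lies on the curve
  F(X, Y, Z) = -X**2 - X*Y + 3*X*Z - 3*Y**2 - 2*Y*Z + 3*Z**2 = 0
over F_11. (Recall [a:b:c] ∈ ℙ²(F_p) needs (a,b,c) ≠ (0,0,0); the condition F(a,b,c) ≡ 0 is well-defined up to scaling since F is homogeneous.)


F(2,8,1) ≡ 1 (mod 11); P is NOT on the curve.

Evaluate F(2, 8, 1) term-by-term (mod 11).
  -X**2 ↦ -1·4·1·1 = -4
  -X*Y ↦ -1·2·8·1 = -16
  3*X*Z ↦ 3·2·1·1 = 6
  -3*Y**2 ↦ -3·1·64·1 = -192
  -2*Y*Z ↦ -2·1·8·1 = -16
  3*Z**2 ↦ 3·1·1·1 = 3
Sum: F(2, 8, 1) = (-4) + (-16) + (6) + (-192) + (-16) + (3) = -219.
Reducing mod 11: -219 ≡ 1 (mod 11).
Since F(a, b, c) ≡ 1 ≠ 0 (mod 11), P does NOT lie on the curve.


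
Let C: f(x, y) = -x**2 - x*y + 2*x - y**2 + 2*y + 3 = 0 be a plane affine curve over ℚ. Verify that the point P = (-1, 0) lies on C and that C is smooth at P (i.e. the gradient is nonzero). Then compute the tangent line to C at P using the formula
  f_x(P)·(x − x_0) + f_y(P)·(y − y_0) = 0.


Tangent line at P: 4*x + 3*y + 4 = 0.

Step 1: f(-1, 0) = 0, so P lies on C.
Step 2: partial derivatives
  f_x(x, y) = -2*x - y + 2, f_y(x, y) = -x - 2*y + 2.
  f_x(P) = 4, f_y(P) = 3 (gradient nonzero, so P is smooth).
Step 3: tangent line at P: 4·(x − -1) + 3·(y − 0) = 0.
Expanding: 4*x + 3*y + 4 = 0.


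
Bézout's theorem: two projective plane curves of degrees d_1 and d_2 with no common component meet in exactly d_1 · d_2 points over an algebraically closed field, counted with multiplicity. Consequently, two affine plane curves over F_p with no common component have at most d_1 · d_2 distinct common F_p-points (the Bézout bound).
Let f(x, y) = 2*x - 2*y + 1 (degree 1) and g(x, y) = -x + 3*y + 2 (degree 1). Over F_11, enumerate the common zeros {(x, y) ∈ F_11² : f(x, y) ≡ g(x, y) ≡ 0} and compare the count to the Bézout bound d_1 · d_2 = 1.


Common zeros: {(1, 7)}; count = 1; Bézout bound = 1.

deg(f) = 1, deg(g) = 1, so Bézout bound = 1.
Scan x ∈ F_11. For each x, list the y ∈ F_11 with f(x, y) ≡ 0 and those with g(x, y) ≡ 0 (mod 11); the common zeros in that column are the intersection.
  x = 0: f ≡ 0 at y ∈ {6}; g ≡ 0 at y ∈ {3}; common: ∅.
  x = 1: f ≡ 0 at y ∈ {7}; g ≡ 0 at y ∈ {7}; common: {7}.
  x = 2: f ≡ 0 at y ∈ {8}; g ≡ 0 at y ∈ {0}; common: ∅.
  x = 3: f ≡ 0 at y ∈ {9}; g ≡ 0 at y ∈ {4}; common: ∅.
  x = 4: f ≡ 0 at y ∈ {10}; g ≡ 0 at y ∈ {8}; common: ∅.
  x = 5: f ≡ 0 at y ∈ {0}; g ≡ 0 at y ∈ {1}; common: ∅.
  x = 6: f ≡ 0 at y ∈ {1}; g ≡ 0 at y ∈ {5}; common: ∅.
  x = 7: f ≡ 0 at y ∈ {2}; g ≡ 0 at y ∈ {9}; common: ∅.
  x = 8: f ≡ 0 at y ∈ {3}; g ≡ 0 at y ∈ {2}; common: ∅.
  x = 9: f ≡ 0 at y ∈ {4}; g ≡ 0 at y ∈ {6}; common: ∅.
  x = 10: f ≡ 0 at y ∈ {5}; g ≡ 0 at y ∈ {10}; common: ∅.
Collecting: common zeros = {(1, 7)}, so the count is 1.
Comparison with the Bézout bound: 1 ≤ 1 = deg(f)·deg(g), as expected for curves with no common component (the bound is attained).


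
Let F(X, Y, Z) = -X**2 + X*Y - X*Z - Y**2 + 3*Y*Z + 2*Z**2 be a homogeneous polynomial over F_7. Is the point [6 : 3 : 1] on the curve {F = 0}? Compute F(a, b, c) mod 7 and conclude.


F(6,3,1) ≡ 6 (mod 7); P is NOT on the curve.

Evaluate F(6, 3, 1) term-by-term (mod 7).
  -X**2 ↦ -1·36·1·1 = -36
  X*Y ↦ 1·6·3·1 = 18
  -X*Z ↦ -1·6·1·1 = -6
  -Y**2 ↦ -1·1·9·1 = -9
  3*Y*Z ↦ 3·1·3·1 = 9
  2*Z**2 ↦ 2·1·1·1 = 2
Sum: F(6, 3, 1) = (-36) + (18) + (-6) + (-9) + (9) + (2) = -22.
Reducing mod 7: -22 ≡ 6 (mod 7).
Since F(a, b, c) ≡ 6 ≠ 0 (mod 7), P does NOT lie on the curve.


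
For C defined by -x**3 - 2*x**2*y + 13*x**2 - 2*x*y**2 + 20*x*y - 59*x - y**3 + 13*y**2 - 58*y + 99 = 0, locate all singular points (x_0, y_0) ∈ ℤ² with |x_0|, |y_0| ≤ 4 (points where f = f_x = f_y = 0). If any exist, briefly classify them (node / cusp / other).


Singular points: {(3, 2)}; classification: cusp.

Compute partial derivatives:
  f_x = -3*x**2 - 4*x*y + 26*x - 2*y**2 + 20*y - 59.
  f_y = -2*x**2 - 4*x*y + 20*x - 3*y**2 + 26*y - 58.
Scan x_0 ∈ {−4, ..., 4}. For each x_0, f_y(x_0, y) is a polynomial in y; find its integer roots y ∈ {−4, ..., 4}, then test f_x and f at those candidates.
  x = -4: f_y(-4, y) = -3*y**2 + 42*y - 170; no integer root y with |y| ≤ 4.
  x = -3: f_y(-3, y) = -3*y**2 + 38*y - 136; no integer root y with |y| ≤ 4.
  x = -2: f_y(-2, y) = -3*y**2 + 34*y - 106; no integer root y with |y| ≤ 4.
  x = -1: f_y(-1, y) = -3*y**2 + 30*y - 80; no integer root y with |y| ≤ 4.
  x = 0: f_y(0, y) = -3*y**2 + 26*y - 58; no integer root y with |y| ≤ 4.
  x = 1: f_y(1, y) = -3*y**2 + 22*y - 40; vanishes at y ∈ {4}. (1, 4): f_x = -4 ≠ 0.
  x = 2: f_y(2, y) = -3*y**2 + 18*y - 26; no integer root y with |y| ≤ 4.
  x = 3: f_y(3, y) = -3*y**2 + 14*y - 16; vanishes at y ∈ {2}. (3, 2): f_x = 0, f = 0 — SINGULAR.
  x = 4: f_y(4, y) = -3*y**2 + 10*y - 10; no integer root y with |y| ≤ 4.
Only singular point on the grid: (3, 2).
Classify: substitute x = 3 + u, y = 2 + v and expand: f = -u**3 - 2*u**2*v - 2*u*v**2 - v**3 + v**2.
No constant or linear terms (consistent with a singular point). Quadratic part: v**2. Cubic part: -u**3 - 2*u**2*v - 2*u*v**2 - v**3.
The quadratic part v**2 is a perfect square, so there is a single (double) tangent line v = 0, i.e. y = 2. Restricting the cubic part to that line (v = 0) leaves -u**3 ≠ 0, so f is not divisible by v and the branch is v² ≈ u**3 to lowest order — this is a cusp.
Classification: cusp.


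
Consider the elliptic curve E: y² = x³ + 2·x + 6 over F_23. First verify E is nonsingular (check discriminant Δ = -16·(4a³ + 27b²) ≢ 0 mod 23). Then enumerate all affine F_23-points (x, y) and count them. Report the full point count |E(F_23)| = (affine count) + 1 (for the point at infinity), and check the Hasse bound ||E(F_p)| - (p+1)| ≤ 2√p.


Affine points = {(0, 11), (0, 12), (1, 3), (1, 20), (2, 8), (2, 15), (3, 4), (3, 19), (4, 3), (4, 20), (5, 7), (5, 16), (6, 2), (6, 21), (7, 8), (7, 15), (11, 5), (11, 18), (14, 8), (14, 15), (17, 10), (17, 13), (18, 3), (18, 20), (19, 7), (19, 16), (22, 7), (22, 16)}; affine count = 28; |E(F_23)| = 29.

Discriminant check: Δ ∝ 4a³ + 27b² = 4·2³ + 27·6² = 4·8 + 27·36 ≡ 15 (mod 23). Nonzero ⇒ E is nonsingular.
For each x ∈ F_23, compute rhs = x³ + 2·x + 6 mod 23, then count y ∈ F_23 with y² ≡ rhs.
  x = 0: rhs = 6, matching y values: 11, 12 (2 points).
  x = 1: rhs = 9, matching y values: 3, 20 (2 points).
  x = 2: rhs = 18, matching y values: 8, 15 (2 points).
  x = 3: rhs = 16, matching y values: 4, 19 (2 points).
  x = 4: rhs = 9, matching y values: 3, 20 (2 points).
  x = 5: rhs = 3, matching y values: 7, 16 (2 points).
  x = 6: rhs = 4, matching y values: 2, 21 (2 points).
  x = 7: rhs = 18, matching y values: 8, 15 (2 points).
  x = 8: rhs = 5, matching y values: none (0 points).
  x = 9: rhs = 17, matching y values: none (0 points).
  x = 10: rhs = 14, matching y values: none (0 points).
  x = 11: rhs = 2, matching y values: 5, 18 (2 points).
  x = 12: rhs = 10, matching y values: none (0 points).
  x = 13: rhs = 21, matching y values: none (0 points).
  x = 14: rhs = 18, matching y values: 8, 15 (2 points).
  x = 15: rhs = 7, matching y values: none (0 points).
  x = 16: rhs = 17, matching y values: none (0 points).
  x = 17: rhs = 8, matching y values: 10, 13 (2 points).
  x = 18: rhs = 9, matching y values: 3, 20 (2 points).
  x = 19: rhs = 3, matching y values: 7, 16 (2 points).
  x = 20: rhs = 19, matching y values: none (0 points).
  x = 21: rhs = 17, matching y values: none (0 points).
  x = 22: rhs = 3, matching y values: 7, 16 (2 points).
Total affine count: 28.
Full point count |E(F_23)| = 28 + 1 = 29.
Hasse bound: |29 − (23+1)| = |5| = 5 ≤ 2√23 ≈ 9.5917 ✓.


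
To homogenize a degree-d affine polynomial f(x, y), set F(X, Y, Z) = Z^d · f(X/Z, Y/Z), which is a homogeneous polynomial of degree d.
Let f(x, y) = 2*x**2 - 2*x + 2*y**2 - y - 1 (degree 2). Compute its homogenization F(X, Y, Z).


F(X, Y, Z) = 2*X**2 - 2*X*Z + 2*Y**2 - Y*Z - Z**2

deg(f) = 2.
Substitute x = X/Z, y = Y/Z into f, then multiply by Z^2.
  monomial 2·x^2·y^0 ↦ 2·X^2·Y^0·Z^0.
  monomial -2·x^1·y^0 ↦ -2·X^1·Y^0·Z^1.
  monomial 2·x^0·y^2 ↦ 2·X^0·Y^2·Z^0.
  monomial -1·x^0·y^1 ↦ -1·X^0·Y^1·Z^1.
  monomial -1·x^0·y^0 ↦ -1·X^0·Y^0·Z^2.
Collecting: F(X, Y, Z) = 2*X**2 - 2*X*Z + 2*Y**2 - Y*Z - Z**2.


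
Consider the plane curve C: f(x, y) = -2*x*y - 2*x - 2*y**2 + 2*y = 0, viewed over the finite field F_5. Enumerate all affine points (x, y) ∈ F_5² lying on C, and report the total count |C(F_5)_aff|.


Affine F_5-points: {(0, 0), (0, 1), (1, 2), (1, 3)}; count = 4.

For each of the 25 pairs (x, y) ∈ F_5², evaluate f(x, y) mod 5. Record the zeros.
  x = 0: [0↦0, 1↦0, 2↦1, 3↦3, 4↦1]  zeros at y ∈ {0, 1}
  x = 1: [0↦3, 1↦1, 2↦0, 3↦0, 4↦1]  zeros at y ∈ {2, 3}
  x = 2: [0↦1, 1↦2, 2↦4, 3↦2, 4↦1]  zeros at y ∈ ∅
  x = 3: [0↦4, 1↦3, 2↦3, 3↦4, 4↦1]  zeros at y ∈ ∅
  x = 4: [0↦2, 1↦4, 2↦2, 3↦1, 4↦1]  zeros at y ∈ ∅
Collecting zeros: affine points = {(0, 0), (0, 1), (1, 2), (1, 3)}.
Total count |C(F_5)_aff| = 4.


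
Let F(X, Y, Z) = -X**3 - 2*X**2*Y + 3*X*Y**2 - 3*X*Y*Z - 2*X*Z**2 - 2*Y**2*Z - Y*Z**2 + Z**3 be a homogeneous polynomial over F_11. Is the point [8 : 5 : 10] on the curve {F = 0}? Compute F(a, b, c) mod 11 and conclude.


F(8,5,10) ≡ 3 (mod 11); P is NOT on the curve.

Evaluate F(8, 5, 10) term-by-term (mod 11).
  -X**3 ↦ -1·512·1·1 = -512
  -2*X**2*Y ↦ -2·64·5·1 = -640
  3*X*Y**2 ↦ 3·8·25·1 = 600
  -3*X*Y*Z ↦ -3·8·5·10 = -1200
  -2*X*Z**2 ↦ -2·8·1·100 = -1600
  -2*Y**2*Z ↦ -2·1·25·10 = -500
  -Y*Z**2 ↦ -1·1·5·100 = -500
  Z**3 ↦ 1·1·1·1000 = 1000
Sum: F(8, 5, 10) = (-512) + (-640) + (600) + (-1200) + (-1600) + (-500) + (-500) + (1000) = -3352.
Reducing mod 11: -3352 ≡ 3 (mod 11).
Since F(a, b, c) ≡ 3 ≠ 0 (mod 11), P does NOT lie on the curve.


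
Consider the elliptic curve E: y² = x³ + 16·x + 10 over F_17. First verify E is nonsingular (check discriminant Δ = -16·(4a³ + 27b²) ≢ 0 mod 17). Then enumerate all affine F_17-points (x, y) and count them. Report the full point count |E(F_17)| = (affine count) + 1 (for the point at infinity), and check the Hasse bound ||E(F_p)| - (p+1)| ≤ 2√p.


Affine points = {(2, 4), (2, 13), (3, 0), (4, 6), (4, 11), (6, 4), (6, 13), (8, 2), (8, 15), (9, 4), (9, 13), (11, 2), (11, 15), (12, 3), (12, 14), (13, 1), (13, 16), (15, 2), (15, 15)}; affine count = 19; |E(F_17)| = 20.

Discriminant check: Δ ∝ 4a³ + 27b² = 4·16³ + 27·10² = 4·4096 + 27·100 ≡ 10 (mod 17). Nonzero ⇒ E is nonsingular.
For each x ∈ F_17, compute rhs = x³ + 16·x + 10 mod 17, then count y ∈ F_17 with y² ≡ rhs.
  x = 0: rhs = 10, matching y values: none (0 points).
  x = 1: rhs = 10, matching y values: none (0 points).
  x = 2: rhs = 16, matching y values: 4, 13 (2 points).
  x = 3: rhs = 0, matching y values: 0 (1 points).
  x = 4: rhs = 2, matching y values: 6, 11 (2 points).
  x = 5: rhs = 11, matching y values: none (0 points).
  x = 6: rhs = 16, matching y values: 4, 13 (2 points).
  x = 7: rhs = 6, matching y values: none (0 points).
  x = 8: rhs = 4, matching y values: 2, 15 (2 points).
  x = 9: rhs = 16, matching y values: 4, 13 (2 points).
  x = 10: rhs = 14, matching y values: none (0 points).
  x = 11: rhs = 4, matching y values: 2, 15 (2 points).
  x = 12: rhs = 9, matching y values: 3, 14 (2 points).
  x = 13: rhs = 1, matching y values: 1, 16 (2 points).
  x = 14: rhs = 3, matching y values: none (0 points).
  x = 15: rhs = 4, matching y values: 2, 15 (2 points).
  x = 16: rhs = 10, matching y values: none (0 points).
Total affine count: 19.
Full point count |E(F_17)| = 19 + 1 = 20.
Hasse bound: |20 − (17+1)| = |2| = 2 ≤ 2√17 ≈ 8.2462 ✓.


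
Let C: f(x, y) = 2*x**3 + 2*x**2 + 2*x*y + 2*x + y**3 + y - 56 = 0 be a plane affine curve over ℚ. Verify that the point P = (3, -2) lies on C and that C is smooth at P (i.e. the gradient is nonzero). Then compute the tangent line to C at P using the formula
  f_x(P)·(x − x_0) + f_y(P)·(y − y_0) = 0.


Tangent line at P: 64*x + 19*y - 154 = 0.

Step 1: f(3, -2) = 0, so P lies on C.
Step 2: partial derivatives
  f_x(x, y) = 6*x**2 + 4*x + 2*y + 2, f_y(x, y) = 2*x + 3*y**2 + 1.
  f_x(P) = 64, f_y(P) = 19 (gradient nonzero, so P is smooth).
Step 3: tangent line at P: 64·(x − 3) + 19·(y − -2) = 0.
Expanding: 64*x + 19*y - 154 = 0.


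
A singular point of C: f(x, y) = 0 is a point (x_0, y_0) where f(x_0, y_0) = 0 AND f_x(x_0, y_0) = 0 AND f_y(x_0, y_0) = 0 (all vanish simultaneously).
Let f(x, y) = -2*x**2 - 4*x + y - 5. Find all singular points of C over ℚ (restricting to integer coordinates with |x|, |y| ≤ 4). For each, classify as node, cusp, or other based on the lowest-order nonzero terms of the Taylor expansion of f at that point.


No singular points in the scanned grid; C is smooth there.

Compute partial derivatives:
  f_x = -4*x - 4.
  f_y = 1.
f_y = 1 is a nonzero constant, so f_y never vanishes: no point (x, y) can satisfy f = f_x = f_y = 0. In particular no (x, y) ∈ {−4, ..., 4}² is singular; the curve is smooth.


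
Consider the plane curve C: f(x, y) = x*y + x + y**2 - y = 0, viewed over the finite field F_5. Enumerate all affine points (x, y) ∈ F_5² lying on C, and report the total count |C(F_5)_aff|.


Affine F_5-points: {(0, 0), (0, 1), (1, 2), (1, 3)}; count = 4.

For each of the 25 pairs (x, y) ∈ F_5², evaluate f(x, y) mod 5. Record the zeros.
  x = 0: [0↦0, 1↦0, 2↦2, 3↦1, 4↦2]  zeros at y ∈ {0, 1}
  x = 1: [0↦1, 1↦2, 2↦0, 3↦0, 4↦2]  zeros at y ∈ {2, 3}
  x = 2: [0↦2, 1↦4, 2↦3, 3↦4, 4↦2]  zeros at y ∈ ∅
  x = 3: [0↦3, 1↦1, 2↦1, 3↦3, 4↦2]  zeros at y ∈ ∅
  x = 4: [0↦4, 1↦3, 2↦4, 3↦2, 4↦2]  zeros at y ∈ ∅
Collecting zeros: affine points = {(0, 0), (0, 1), (1, 2), (1, 3)}.
Total count |C(F_5)_aff| = 4.


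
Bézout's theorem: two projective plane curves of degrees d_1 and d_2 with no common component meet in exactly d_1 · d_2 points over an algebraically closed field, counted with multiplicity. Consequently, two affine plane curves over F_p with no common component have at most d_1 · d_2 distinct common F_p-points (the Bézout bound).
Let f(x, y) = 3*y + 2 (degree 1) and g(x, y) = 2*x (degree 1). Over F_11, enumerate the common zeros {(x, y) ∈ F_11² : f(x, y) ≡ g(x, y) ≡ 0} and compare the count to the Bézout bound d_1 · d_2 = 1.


Common zeros: {(0, 3)}; count = 1; Bézout bound = 1.

deg(f) = 1, deg(g) = 1, so Bézout bound = 1.
Scan x ∈ F_11. For each x, list the y ∈ F_11 with f(x, y) ≡ 0 and those with g(x, y) ≡ 0 (mod 11); the common zeros in that column are the intersection.
  x = 0: f ≡ 0 at y ∈ {3}; g ≡ 0 at y ∈ {0, 1, 2, 3, 4, 5, 6, 7, 8, 9, 10}; common: {3}.
  x = 1: f ≡ 0 at y ∈ {3}; g ≡ 0 at y ∈ ∅; common: ∅.
  x = 2: f ≡ 0 at y ∈ {3}; g ≡ 0 at y ∈ ∅; common: ∅.
  x = 3: f ≡ 0 at y ∈ {3}; g ≡ 0 at y ∈ ∅; common: ∅.
  x = 4: f ≡ 0 at y ∈ {3}; g ≡ 0 at y ∈ ∅; common: ∅.
  x = 5: f ≡ 0 at y ∈ {3}; g ≡ 0 at y ∈ ∅; common: ∅.
  x = 6: f ≡ 0 at y ∈ {3}; g ≡ 0 at y ∈ ∅; common: ∅.
  x = 7: f ≡ 0 at y ∈ {3}; g ≡ 0 at y ∈ ∅; common: ∅.
  x = 8: f ≡ 0 at y ∈ {3}; g ≡ 0 at y ∈ ∅; common: ∅.
  x = 9: f ≡ 0 at y ∈ {3}; g ≡ 0 at y ∈ ∅; common: ∅.
  x = 10: f ≡ 0 at y ∈ {3}; g ≡ 0 at y ∈ ∅; common: ∅.
Collecting: common zeros = {(0, 3)}, so the count is 1.
Comparison with the Bézout bound: 1 ≤ 1 = deg(f)·deg(g), as expected for curves with no common component (the bound is attained).


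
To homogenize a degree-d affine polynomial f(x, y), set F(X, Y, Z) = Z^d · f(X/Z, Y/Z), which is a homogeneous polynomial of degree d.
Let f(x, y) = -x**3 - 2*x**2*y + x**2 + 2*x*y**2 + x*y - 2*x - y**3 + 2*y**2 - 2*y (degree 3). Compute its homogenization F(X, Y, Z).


F(X, Y, Z) = -X**3 - 2*X**2*Y + X**2*Z + 2*X*Y**2 + X*Y*Z - 2*X*Z**2 - Y**3 + 2*Y**2*Z - 2*Y*Z**2

deg(f) = 3.
Substitute x = X/Z, y = Y/Z into f, then multiply by Z^3.
  monomial -1·x^3·y^0 ↦ -1·X^3·Y^0·Z^0.
  monomial -2·x^2·y^1 ↦ -2·X^2·Y^1·Z^0.
  monomial 1·x^2·y^0 ↦ 1·X^2·Y^0·Z^1.
  monomial 2·x^1·y^2 ↦ 2·X^1·Y^2·Z^0.
  monomial 1·x^1·y^1 ↦ 1·X^1·Y^1·Z^1.
  monomial -2·x^1·y^0 ↦ -2·X^1·Y^0·Z^2.
  monomial -1·x^0·y^3 ↦ -1·X^0·Y^3·Z^0.
  monomial 2·x^0·y^2 ↦ 2·X^0·Y^2·Z^1.
  monomial -2·x^0·y^1 ↦ -2·X^0·Y^1·Z^2.
Collecting: F(X, Y, Z) = -X**3 - 2*X**2*Y + X**2*Z + 2*X*Y**2 + X*Y*Z - 2*X*Z**2 - Y**3 + 2*Y**2*Z - 2*Y*Z**2.


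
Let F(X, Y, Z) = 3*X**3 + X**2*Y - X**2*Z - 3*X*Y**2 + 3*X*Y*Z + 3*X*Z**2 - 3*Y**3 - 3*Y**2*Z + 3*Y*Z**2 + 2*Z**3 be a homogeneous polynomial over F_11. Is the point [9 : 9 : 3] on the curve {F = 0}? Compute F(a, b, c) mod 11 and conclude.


F(9,9,3) ≡ 5 (mod 11); P is NOT on the curve.

Evaluate F(9, 9, 3) term-by-term (mod 11).
  3*X**3 ↦ 3·729·1·1 = 2187
  X**2*Y ↦ 1·81·9·1 = 729
  -X**2*Z ↦ -1·81·1·3 = -243
  -3*X*Y**2 ↦ -3·9·81·1 = -2187
  3*X*Y*Z ↦ 3·9·9·3 = 729
  3*X*Z**2 ↦ 3·9·1·9 = 243
  -3*Y**3 ↦ -3·1·729·1 = -2187
  -3*Y**2*Z ↦ -3·1·81·3 = -729
  3*Y*Z**2 ↦ 3·1·9·9 = 243
  2*Z**3 ↦ 2·1·1·27 = 54
Sum: F(9, 9, 3) = (2187) + (729) + (-243) + (-2187) + (729) + (243) + (-2187) + (-729) + (243) + (54) = -1161.
Reducing mod 11: -1161 ≡ 5 (mod 11).
Since F(a, b, c) ≡ 5 ≠ 0 (mod 11), P does NOT lie on the curve.


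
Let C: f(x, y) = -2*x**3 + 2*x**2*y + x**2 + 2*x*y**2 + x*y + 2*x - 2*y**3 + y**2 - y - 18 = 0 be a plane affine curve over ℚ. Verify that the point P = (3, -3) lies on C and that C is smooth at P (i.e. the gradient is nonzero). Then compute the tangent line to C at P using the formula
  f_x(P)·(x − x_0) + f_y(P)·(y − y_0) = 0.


Tangent line at P: -67*x - 76*y - 27 = 0.

Step 1: f(3, -3) = 0, so P lies on C.
Step 2: partial derivatives
  f_x(x, y) = -6*x**2 + 4*x*y + 2*x + 2*y**2 + y + 2, f_y(x, y) = 2*x**2 + 4*x*y + x - 6*y**2 + 2*y - 1.
  f_x(P) = -67, f_y(P) = -76 (gradient nonzero, so P is smooth).
Step 3: tangent line at P: -67·(x − 3) + -76·(y − -3) = 0.
Expanding: -67*x - 76*y - 27 = 0.


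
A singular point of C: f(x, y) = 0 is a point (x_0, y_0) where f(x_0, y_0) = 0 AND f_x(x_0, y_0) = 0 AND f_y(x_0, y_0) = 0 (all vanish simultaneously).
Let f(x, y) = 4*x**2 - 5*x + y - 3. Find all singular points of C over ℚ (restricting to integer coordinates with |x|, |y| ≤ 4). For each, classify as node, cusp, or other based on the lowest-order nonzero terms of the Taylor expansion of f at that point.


No singular points in the scanned grid; C is smooth there.

Compute partial derivatives:
  f_x = 8*x - 5.
  f_y = 1.
f_y = 1 is a nonzero constant, so f_y never vanishes: no point (x, y) can satisfy f = f_x = f_y = 0. In particular no (x, y) ∈ {−4, ..., 4}² is singular; the curve is smooth.


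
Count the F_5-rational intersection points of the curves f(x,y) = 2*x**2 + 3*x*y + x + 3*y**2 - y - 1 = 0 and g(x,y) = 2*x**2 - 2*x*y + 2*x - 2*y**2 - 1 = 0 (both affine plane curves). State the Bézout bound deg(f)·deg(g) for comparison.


Common zeros: ∅; count = 0; Bézout bound = 4.

deg(f) = 2, deg(g) = 2, so Bézout bound = 4.
Scan x ∈ F_5. For each x, list the y ∈ F_5 with f(x, y) ≡ 0 and those with g(x, y) ≡ 0 (mod 5); the common zeros in that column are the intersection.
  x = 0: f ≡ 0 at y ∈ ∅; g ≡ 0 at y ∈ ∅; common: ∅.
  x = 1: f ≡ 0 at y ∈ {3}; g ≡ 0 at y ∈ ∅; common: ∅.
  x = 2: f ≡ 0 at y ∈ ∅; g ≡ 0 at y ∈ {1, 2}; common: ∅.
  x = 3: f ≡ 0 at y ∈ {0, 4}; g ≡ 0 at y ∈ {1}; common: ∅.
  x = 4: f ≡ 0 at y ∈ {0, 3}; g ≡ 0 at y ∈ {2, 4}; common: ∅.
Collecting: common zeros = ∅, so the count is 0.
Comparison with the Bézout bound: 0 ≤ 4 = deg(f)·deg(g), as expected for curves with no common component (the affine F_5-count falls short of the bound because intersections may lie at infinity, over extension fields, or carry multiplicity).


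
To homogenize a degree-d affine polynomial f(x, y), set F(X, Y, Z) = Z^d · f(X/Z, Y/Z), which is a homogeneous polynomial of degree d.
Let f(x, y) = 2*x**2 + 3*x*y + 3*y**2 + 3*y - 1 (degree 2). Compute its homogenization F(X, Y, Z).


F(X, Y, Z) = 2*X**2 + 3*X*Y + 3*Y**2 + 3*Y*Z - Z**2

deg(f) = 2.
Substitute x = X/Z, y = Y/Z into f, then multiply by Z^2.
  monomial 2·x^2·y^0 ↦ 2·X^2·Y^0·Z^0.
  monomial 3·x^1·y^1 ↦ 3·X^1·Y^1·Z^0.
  monomial 3·x^0·y^2 ↦ 3·X^0·Y^2·Z^0.
  monomial 3·x^0·y^1 ↦ 3·X^0·Y^1·Z^1.
  monomial -1·x^0·y^0 ↦ -1·X^0·Y^0·Z^2.
Collecting: F(X, Y, Z) = 2*X**2 + 3*X*Y + 3*Y**2 + 3*Y*Z - Z**2.


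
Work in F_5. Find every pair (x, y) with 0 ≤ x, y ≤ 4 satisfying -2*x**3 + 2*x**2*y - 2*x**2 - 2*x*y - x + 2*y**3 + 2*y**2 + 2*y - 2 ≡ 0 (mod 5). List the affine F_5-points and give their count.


Affine F_5-points: {(3, 2), (4, 2)}; count = 2.

For each of the 25 pairs (x, y) ∈ F_5², evaluate f(x, y) mod 5. Record the zeros.
  x = 0: [0↦3, 1↦4, 2↦1, 3↦1, 4↦1]  zeros at y ∈ ∅
  x = 1: [0↦3, 1↦4, 2↦1, 3↦1, 4↦1]  zeros at y ∈ ∅
  x = 2: [0↦2, 1↦2, 2↦3, 3↦2, 4↦1]  zeros at y ∈ ∅
  x = 3: [0↦3, 1↦1, 2↦0, 3↦2, 4↦4]  zeros at y ∈ {2}
  x = 4: [0↦4, 1↦4, 2↦0, 3↦4, 4↦3]  zeros at y ∈ {2}
Collecting zeros: affine points = {(3, 2), (4, 2)}.
Total count |C(F_5)_aff| = 2.


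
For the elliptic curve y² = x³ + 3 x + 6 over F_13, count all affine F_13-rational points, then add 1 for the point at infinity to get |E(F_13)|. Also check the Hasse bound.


Affine points = {(1, 6), (1, 7), (3, 4), (3, 9), (4, 2), (4, 11), (5, 4), (5, 9), (8, 3), (8, 10), (10, 3), (10, 10)}; affine count = 12; |E(F_13)| = 13.

Discriminant check: Δ ∝ 4a³ + 27b² = 4·3³ + 27·6² = 4·27 + 27·36 ≡ 1 (mod 13). Nonzero ⇒ E is nonsingular.
For each x ∈ F_13, compute rhs = x³ + 3·x + 6 mod 13, then count y ∈ F_13 with y² ≡ rhs.
  x = 0: rhs = 6, matching y values: none (0 points).
  x = 1: rhs = 10, matching y values: 6, 7 (2 points).
  x = 2: rhs = 7, matching y values: none (0 points).
  x = 3: rhs = 3, matching y values: 4, 9 (2 points).
  x = 4: rhs = 4, matching y values: 2, 11 (2 points).
  x = 5: rhs = 3, matching y values: 4, 9 (2 points).
  x = 6: rhs = 6, matching y values: none (0 points).
  x = 7: rhs = 6, matching y values: none (0 points).
  x = 8: rhs = 9, matching y values: 3, 10 (2 points).
  x = 9: rhs = 8, matching y values: none (0 points).
  x = 10: rhs = 9, matching y values: 3, 10 (2 points).
  x = 11: rhs = 5, matching y values: none (0 points).
  x = 12: rhs = 2, matching y values: none (0 points).
Total affine count: 12.
Full point count |E(F_13)| = 12 + 1 = 13.
Hasse bound: |13 − (13+1)| = |-1| = 1 ≤ 2√13 ≈ 7.2111 ✓.


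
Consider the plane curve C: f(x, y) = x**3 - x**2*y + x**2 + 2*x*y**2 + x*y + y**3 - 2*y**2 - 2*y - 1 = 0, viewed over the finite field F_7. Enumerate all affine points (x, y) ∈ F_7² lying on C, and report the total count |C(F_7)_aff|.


Affine F_7-points: {(1, 1), (2, 4), (3, 0), (4, 6), (5, 3), (5, 5)}; count = 6.

For each of the 49 pairs (x, y) ∈ F_7², evaluate f(x, y) mod 7. Record the zeros.
  x = 0: [0↦6, 1↦3, 2↦2, 3↦2, 4↦2, 5↦1, 6↦5]  zeros at y ∈ ∅
  x = 1: [0↦1, 1↦0, 2↦5, 3↦1, 4↦1, 5↦4, 6↦2]  zeros at y ∈ {1}
  x = 2: [0↦4, 1↦3, 2↦5, 3↦2, 4↦0, 5↦5, 6↦2]  zeros at y ∈ {4}
  x = 3: [0↦0, 1↦4, 2↦1, 3↦4, 4↦5, 5↦3, 6↦4]  zeros at y ∈ {0}
  x = 4: [0↦2, 1↦2, 2↦6, 3↦6, 4↦1, 5↦4, 6↦0]  zeros at y ∈ {6}
  x = 5: [0↦2, 1↦3, 2↦5, 3↦0, 4↦1, 5↦0, 6↦3]  zeros at y ∈ {3, 5}
  x = 6: [0↦6, 1↦6, 2↦4, 3↦6, 4↦4, 5↦4, 6↦5]  zeros at y ∈ ∅
Collecting zeros: affine points = {(1, 1), (2, 4), (3, 0), (4, 6), (5, 3), (5, 5)}.
Total count |C(F_7)_aff| = 6.


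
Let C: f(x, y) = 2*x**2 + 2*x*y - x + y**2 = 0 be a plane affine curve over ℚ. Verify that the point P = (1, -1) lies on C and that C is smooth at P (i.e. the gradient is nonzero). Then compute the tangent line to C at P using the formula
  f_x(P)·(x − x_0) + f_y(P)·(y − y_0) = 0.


Tangent line at P: x - 1 = 0.

Step 1: f(1, -1) = 0, so P lies on C.
Step 2: partial derivatives
  f_x(x, y) = 4*x + 2*y - 1, f_y(x, y) = 2*x + 2*y.
  f_x(P) = 1, f_y(P) = 0 (gradient nonzero, so P is smooth).
Step 3: tangent line at P: 1·(x − 1) + 0·(y − -1) = 0.
Expanding: x - 1 = 0.


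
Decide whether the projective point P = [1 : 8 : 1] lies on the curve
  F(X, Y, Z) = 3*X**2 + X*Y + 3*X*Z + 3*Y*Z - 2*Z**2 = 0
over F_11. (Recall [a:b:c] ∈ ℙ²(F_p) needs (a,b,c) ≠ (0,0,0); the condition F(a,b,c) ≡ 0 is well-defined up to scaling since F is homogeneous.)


F(1,8,1) ≡ 3 (mod 11); P is NOT on the curve.

Evaluate F(1, 8, 1) term-by-term (mod 11).
  3*X**2 ↦ 3·1·1·1 = 3
  X*Y ↦ 1·1·8·1 = 8
  3*X*Z ↦ 3·1·1·1 = 3
  3*Y*Z ↦ 3·1·8·1 = 24
  -2*Z**2 ↦ -2·1·1·1 = -2
Sum: F(1, 8, 1) = (3) + (8) + (3) + (24) + (-2) = 36.
Reducing mod 11: 36 ≡ 3 (mod 11).
Since F(a, b, c) ≡ 3 ≠ 0 (mod 11), P does NOT lie on the curve.


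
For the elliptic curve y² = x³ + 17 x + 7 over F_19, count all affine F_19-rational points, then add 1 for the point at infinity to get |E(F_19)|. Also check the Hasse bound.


Affine points = {(0, 8), (0, 11), (1, 5), (1, 14), (2, 7), (2, 12), (3, 3), (3, 16), (4, 5), (4, 14), (8, 3), (8, 16), (11, 9), (11, 10), (12, 1), (12, 18), (14, 5), (14, 14), (16, 9), (16, 10)}; affine count = 20; |E(F_19)| = 21.

Discriminant check: Δ ∝ 4a³ + 27b² = 4·17³ + 27·7² = 4·4913 + 27·49 ≡ 18 (mod 19). Nonzero ⇒ E is nonsingular.
For each x ∈ F_19, compute rhs = x³ + 17·x + 7 mod 19, then count y ∈ F_19 with y² ≡ rhs.
  x = 0: rhs = 7, matching y values: 8, 11 (2 points).
  x = 1: rhs = 6, matching y values: 5, 14 (2 points).
  x = 2: rhs = 11, matching y values: 7, 12 (2 points).
  x = 3: rhs = 9, matching y values: 3, 16 (2 points).
  x = 4: rhs = 6, matching y values: 5, 14 (2 points).
  x = 5: rhs = 8, matching y values: none (0 points).
  x = 6: rhs = 2, matching y values: none (0 points).
  x = 7: rhs = 13, matching y values: none (0 points).
  x = 8: rhs = 9, matching y values: 3, 16 (2 points).
  x = 9: rhs = 15, matching y values: none (0 points).
  x = 10: rhs = 18, matching y values: none (0 points).
  x = 11: rhs = 5, matching y values: 9, 10 (2 points).
  x = 12: rhs = 1, matching y values: 1, 18 (2 points).
  x = 13: rhs = 12, matching y values: none (0 points).
  x = 14: rhs = 6, matching y values: 5, 14 (2 points).
  x = 15: rhs = 8, matching y values: none (0 points).
  x = 16: rhs = 5, matching y values: 9, 10 (2 points).
  x = 17: rhs = 3, matching y values: none (0 points).
  x = 18: rhs = 8, matching y values: none (0 points).
Total affine count: 20.
Full point count |E(F_19)| = 20 + 1 = 21.
Hasse bound: |21 − (19+1)| = |1| = 1 ≤ 2√19 ≈ 8.7178 ✓.


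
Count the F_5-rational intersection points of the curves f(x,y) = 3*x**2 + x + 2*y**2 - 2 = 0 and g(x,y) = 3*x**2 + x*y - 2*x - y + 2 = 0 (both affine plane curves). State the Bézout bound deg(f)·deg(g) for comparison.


Common zeros: {(3, 1)}; count = 1; Bézout bound = 4.

deg(f) = 2, deg(g) = 2, so Bézout bound = 4.
Scan x ∈ F_5. For each x, list the y ∈ F_5 with f(x, y) ≡ 0 and those with g(x, y) ≡ 0 (mod 5); the common zeros in that column are the intersection.
  x = 0: f ≡ 0 at y ∈ {1, 4}; g ≡ 0 at y ∈ {2}; common: ∅.
  x = 1: f ≡ 0 at y ∈ {2, 3}; g ≡ 0 at y ∈ ∅; common: ∅.
  x = 2: f ≡ 0 at y ∈ {2, 3}; g ≡ 0 at y ∈ {0}; common: ∅.
  x = 3: f ≡ 0 at y ∈ {1, 4}; g ≡ 0 at y ∈ {1}; common: {1}.
  x = 4: f ≡ 0 at y ∈ {0}; g ≡ 0 at y ∈ {1}; common: ∅.
Collecting: common zeros = {(3, 1)}, so the count is 1.
Comparison with the Bézout bound: 1 ≤ 4 = deg(f)·deg(g), as expected for curves with no common component (the affine F_5-count falls short of the bound because intersections may lie at infinity, over extension fields, or carry multiplicity).


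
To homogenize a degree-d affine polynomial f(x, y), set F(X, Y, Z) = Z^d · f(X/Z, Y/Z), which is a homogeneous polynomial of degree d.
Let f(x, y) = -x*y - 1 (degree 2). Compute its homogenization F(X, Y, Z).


F(X, Y, Z) = -X*Y - Z**2

deg(f) = 2.
Substitute x = X/Z, y = Y/Z into f, then multiply by Z^2.
  monomial -1·x^1·y^1 ↦ -1·X^1·Y^1·Z^0.
  monomial -1·x^0·y^0 ↦ -1·X^0·Y^0·Z^2.
Collecting: F(X, Y, Z) = -X*Y - Z**2.


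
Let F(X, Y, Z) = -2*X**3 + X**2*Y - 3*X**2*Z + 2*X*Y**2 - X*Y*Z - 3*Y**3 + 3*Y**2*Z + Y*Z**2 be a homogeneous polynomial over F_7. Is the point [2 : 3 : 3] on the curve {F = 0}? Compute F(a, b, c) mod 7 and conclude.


F(2,3,3) ≡ 5 (mod 7); P is NOT on the curve.

Evaluate F(2, 3, 3) term-by-term (mod 7).
  -2*X**3 ↦ -2·8·1·1 = -16
  X**2*Y ↦ 1·4·3·1 = 12
  -3*X**2*Z ↦ -3·4·1·3 = -36
  2*X*Y**2 ↦ 2·2·9·1 = 36
  -X*Y*Z ↦ -1·2·3·3 = -18
  -3*Y**3 ↦ -3·1·27·1 = -81
  3*Y**2*Z ↦ 3·1·9·3 = 81
  Y*Z**2 ↦ 1·1·3·9 = 27
Sum: F(2, 3, 3) = (-16) + (12) + (-36) + (36) + (-18) + (-81) + (81) + (27) = 5.
Reducing mod 7: 5 ≡ 5 (mod 7).
Since F(a, b, c) ≡ 5 ≠ 0 (mod 7), P does NOT lie on the curve.


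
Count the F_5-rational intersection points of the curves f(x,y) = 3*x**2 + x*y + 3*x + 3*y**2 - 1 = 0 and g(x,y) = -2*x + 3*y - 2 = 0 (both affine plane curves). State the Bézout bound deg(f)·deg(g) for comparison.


Common zeros: {(1, 3)}; count = 1; Bézout bound = 2.

deg(f) = 2, deg(g) = 1, so Bézout bound = 2.
Scan x ∈ F_5. For each x, list the y ∈ F_5 with f(x, y) ≡ 0 and those with g(x, y) ≡ 0 (mod 5); the common zeros in that column are the intersection.
  x = 0: f ≡ 0 at y ∈ ∅; g ≡ 0 at y ∈ {4}; common: ∅.
  x = 1: f ≡ 0 at y ∈ {0, 3}; g ≡ 0 at y ∈ {3}; common: {3}.
  x = 2: f ≡ 0 at y ∈ {3}; g ≡ 0 at y ∈ {2}; common: ∅.
  x = 3: f ≡ 0 at y ∈ {0, 4}; g ≡ 0 at y ∈ {1}; common: ∅.
  x = 4: f ≡ 0 at y ∈ ∅; g ≡ 0 at y ∈ {0}; common: ∅.
Collecting: common zeros = {(1, 3)}, so the count is 1.
Comparison with the Bézout bound: 1 ≤ 2 = deg(f)·deg(g), as expected for curves with no common component (the affine F_5-count falls short of the bound because intersections may lie at infinity, over extension fields, or carry multiplicity).
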